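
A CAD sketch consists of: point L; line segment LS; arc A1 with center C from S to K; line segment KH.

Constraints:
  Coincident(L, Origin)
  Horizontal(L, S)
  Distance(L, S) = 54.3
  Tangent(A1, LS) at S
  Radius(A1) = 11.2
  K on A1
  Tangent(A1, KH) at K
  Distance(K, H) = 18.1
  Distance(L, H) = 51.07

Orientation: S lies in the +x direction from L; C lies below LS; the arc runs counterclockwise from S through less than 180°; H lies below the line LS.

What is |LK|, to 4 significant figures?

44.41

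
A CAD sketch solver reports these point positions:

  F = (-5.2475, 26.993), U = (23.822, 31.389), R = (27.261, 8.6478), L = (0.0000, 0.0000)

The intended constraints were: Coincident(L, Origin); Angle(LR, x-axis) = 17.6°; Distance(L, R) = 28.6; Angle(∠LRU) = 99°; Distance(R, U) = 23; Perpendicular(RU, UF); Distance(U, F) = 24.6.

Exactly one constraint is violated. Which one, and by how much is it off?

Distance(U, F) = 24.6 — off by 4.80.

L = (0.00, 0.00) ✓; LR at 17.60° ✓; |LR| = 28.60 ✓; ∠LRU = 99.00° ✓; |RU| = 23.00 ✓; ∠(RU, UF) = 90.00° ✓; |UF| = 29.40 ✗.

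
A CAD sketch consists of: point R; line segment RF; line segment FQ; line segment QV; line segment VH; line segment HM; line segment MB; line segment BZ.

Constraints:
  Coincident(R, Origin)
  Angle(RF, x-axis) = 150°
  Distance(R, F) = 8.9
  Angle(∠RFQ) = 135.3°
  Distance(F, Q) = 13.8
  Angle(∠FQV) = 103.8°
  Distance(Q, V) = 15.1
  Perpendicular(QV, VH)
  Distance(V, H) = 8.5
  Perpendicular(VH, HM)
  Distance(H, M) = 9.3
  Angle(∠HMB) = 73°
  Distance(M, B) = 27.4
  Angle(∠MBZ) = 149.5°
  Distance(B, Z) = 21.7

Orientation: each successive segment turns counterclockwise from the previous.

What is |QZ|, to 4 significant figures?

44.00

R is at the origin; RF runs at 150.0° with length 8.9, so F = (-7.708, 4.450). ∠RFQ = 135.3° gives FQ at -165.3° from the x-axis; with |FQ| = 13.8, Q = (-21.06, 0.9481). ∠FQV = 103.8° gives QV at -89.10° from the x-axis; with |QV| = 15.1, V = (-20.82, -14.15). QV is perpendicular to VH, so VH runs at 0.9000°; with |VH| = 8.5, H = (-12.32, -14.02). VH ⟂ HM, so HM runs at 90.90°; with |HM| = 9.3, M = (-12.47, -4.718). ∠HMB = 73.0° gives MB at -162.1° from the x-axis; with |MB| = 27.4, B = (-38.54, -13.14). ∠MBZ = 149.5° gives BZ at -131.6° from the x-axis; with |BZ| = 21.7, Z = (-52.95, -29.37). Then |QZ| = |Z − Q| = 44.00.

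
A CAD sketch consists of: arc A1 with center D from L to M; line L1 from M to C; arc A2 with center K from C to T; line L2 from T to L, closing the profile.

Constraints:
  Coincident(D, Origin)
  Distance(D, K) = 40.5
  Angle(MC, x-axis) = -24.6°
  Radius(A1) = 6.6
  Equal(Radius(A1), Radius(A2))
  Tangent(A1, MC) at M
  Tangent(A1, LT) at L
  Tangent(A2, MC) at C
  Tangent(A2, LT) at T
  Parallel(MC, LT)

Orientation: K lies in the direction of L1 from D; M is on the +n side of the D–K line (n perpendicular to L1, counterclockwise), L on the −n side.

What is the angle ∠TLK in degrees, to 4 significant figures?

9.256°

Tangency of A1 to both parallel lines with radius 6.6 puts M and L at D ± 6.6·n: M = (2.747, 6.001), L = (-2.747, -6.001). Equal radii place C and T the same way about K: C = K + 6.6·n = (39.57, -10.86), T = K − 6.6·n = (34.08, -22.86). Then cos ∠TLK = LT·LK / (|LT||LK|), giving 9.256°.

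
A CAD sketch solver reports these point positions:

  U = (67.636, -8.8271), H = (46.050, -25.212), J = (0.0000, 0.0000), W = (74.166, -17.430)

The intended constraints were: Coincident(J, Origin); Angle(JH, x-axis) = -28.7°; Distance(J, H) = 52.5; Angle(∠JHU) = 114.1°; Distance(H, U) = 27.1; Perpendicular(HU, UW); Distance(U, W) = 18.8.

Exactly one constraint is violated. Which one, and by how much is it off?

Distance(U, W) = 18.8 — off by 8.00.

J = (0.00, 0.00) ✓; JH at -28.70° ✓; |JH| = 52.50 ✓; ∠JHU = 114.1° ✓; |HU| = 27.10 ✓; ∠(HU, UW) = 90.00° ✓; |UW| = 10.80 ✗.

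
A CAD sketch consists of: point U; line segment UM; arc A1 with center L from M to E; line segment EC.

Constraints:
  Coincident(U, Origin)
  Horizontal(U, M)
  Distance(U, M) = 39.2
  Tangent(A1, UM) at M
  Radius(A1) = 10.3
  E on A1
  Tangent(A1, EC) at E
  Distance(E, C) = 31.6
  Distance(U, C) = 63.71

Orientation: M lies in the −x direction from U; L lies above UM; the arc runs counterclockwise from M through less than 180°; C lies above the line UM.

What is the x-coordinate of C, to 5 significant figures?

-47.471

U is at the origin; U and M share the same y with |UM| = 39.2 and M on the −x side, so M = (-39.200, 0.0000). The tangent condition forces LM to be normal to UM, so L = M + (0, 10.3) = (-39.200, 10.300). Since LE ⟂ EC (tangency), |LC| = √(10.3² + 31.6²) = 33.236 regardless of where E sits on A1. So C lies on both circle(U, 63.71) and circle(L, 33.236); the above-UM intersection is C = (-47.471, 42.491). E is the foot of the tangent from C: E = (-30.510, 15.829).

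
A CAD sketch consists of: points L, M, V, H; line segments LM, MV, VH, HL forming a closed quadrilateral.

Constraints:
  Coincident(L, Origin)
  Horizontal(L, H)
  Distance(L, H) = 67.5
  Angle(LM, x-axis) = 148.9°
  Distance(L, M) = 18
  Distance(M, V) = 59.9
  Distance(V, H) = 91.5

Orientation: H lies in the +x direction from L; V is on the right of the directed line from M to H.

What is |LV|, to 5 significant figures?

51.047

L is at the origin; L and H share the same y with |LH| = 67.5 and H in +x, so H = (67.5, 0). LM runs at 148.9° with |LM| = 18.0, so M = (-15.413, 9.2976). V is determined by |MV| = 59.9 and |VH| = 91.5 together: it lies at the intersection of circle(M, 59.9) and circle(H, 91.5). With |MH| = 83.432, the foot of the radical line on MH is 13.045 from M and the perpendicular offset is √(59.9² − 13.045²) = 58.462. Taking the right-of-MH solution: V = (-8.9641, -50.254).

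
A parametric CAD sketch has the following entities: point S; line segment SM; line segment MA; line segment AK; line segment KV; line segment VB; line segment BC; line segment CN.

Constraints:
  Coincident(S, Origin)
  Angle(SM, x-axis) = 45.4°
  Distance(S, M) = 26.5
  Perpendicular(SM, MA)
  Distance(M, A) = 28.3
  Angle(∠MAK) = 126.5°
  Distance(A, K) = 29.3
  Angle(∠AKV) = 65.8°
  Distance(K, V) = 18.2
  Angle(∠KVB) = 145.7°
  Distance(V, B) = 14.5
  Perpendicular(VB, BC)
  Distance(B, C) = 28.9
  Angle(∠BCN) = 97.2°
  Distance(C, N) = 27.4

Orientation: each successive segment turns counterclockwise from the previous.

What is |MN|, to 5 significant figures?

51.866

S is at the origin; SM runs at 45.4° with length 26.5, so M = (18.607, 18.869). SM ⟂ MA, so MA runs at 135.40°; with |MA| = 28.3, A = (-1.5433, 38.740). ∠MAK = 126.5° gives AK at -171.10° from the x-axis; with |AK| = 29.3, K = (-30.491, 34.207). ∠AKV = 65.8° gives KV at -56.900° from the x-axis; with |KV| = 18.2, V = (-20.551, 18.960). ∠KVB = 145.7° gives VB at -22.600° from the x-axis; with |VB| = 14.5, B = (-7.1649, 13.388). VB is perpendicular to BC, so BC runs at 67.400°; with |BC| = 28.9, C = (3.9412, 40.069). ∠BCN = 97.2° gives CN at 150.20° from the x-axis; with |CN| = 27.4, N = (-19.836, 53.686). Then |MN| = |N − M| = 51.866.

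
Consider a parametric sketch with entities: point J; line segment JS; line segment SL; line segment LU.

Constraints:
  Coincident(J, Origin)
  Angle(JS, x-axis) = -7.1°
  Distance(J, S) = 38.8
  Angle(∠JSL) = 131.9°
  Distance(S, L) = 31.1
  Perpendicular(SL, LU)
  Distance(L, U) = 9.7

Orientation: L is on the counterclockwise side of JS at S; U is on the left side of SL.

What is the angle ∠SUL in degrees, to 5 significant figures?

72.677°

∠JSL = 131.9°, so SL runs at -7.1° + (180° − 131.9°) = 41.000° from the x-axis; with |SL| = 31.1, L = S + 31.1·(cos 41.000°, sin 41.000°) = (61.974, 15.608). SL is perpendicular to LU; with |LU| = 9.7 on the left of SL, U = L + 9.7·(-0.65606, 0.75471) = (55.610, 22.928). Then cos ∠SUL = US·UL / (|US||UL|), giving 72.677°.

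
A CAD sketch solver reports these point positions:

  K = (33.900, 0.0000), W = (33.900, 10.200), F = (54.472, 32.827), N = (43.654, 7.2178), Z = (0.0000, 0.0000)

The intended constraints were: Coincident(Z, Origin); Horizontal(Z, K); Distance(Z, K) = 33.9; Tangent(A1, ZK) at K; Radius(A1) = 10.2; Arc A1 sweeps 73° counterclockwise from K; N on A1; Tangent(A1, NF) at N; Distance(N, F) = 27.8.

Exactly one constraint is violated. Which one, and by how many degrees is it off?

Tangent(A1, NF) at N — off by 5.90°.

Z = (0.00, 0.00) ✓; Z.y = 0.00, K.y = 0.00 ✓; |ZK| = 33.90 ✓; ∠(WK, KZ) = 90.00° ✓; |WK| = 10.20 ✓; bearing(W→N) − bearing(W→K) = 73.00° ✓; |WN| = 10.20 ✓; ∠(WN, NF) = 95.90° ✗; |NF| = 27.80 ✓.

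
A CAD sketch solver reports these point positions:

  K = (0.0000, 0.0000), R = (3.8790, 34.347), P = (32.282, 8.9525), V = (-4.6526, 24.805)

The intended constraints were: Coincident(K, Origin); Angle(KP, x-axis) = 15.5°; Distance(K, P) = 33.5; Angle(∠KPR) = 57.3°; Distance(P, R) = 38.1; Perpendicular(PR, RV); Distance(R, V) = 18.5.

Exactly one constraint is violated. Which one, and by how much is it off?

Distance(R, V) = 18.5 — off by 5.70.

K = (0.00, 0.00) ✓; KP at 15.50° ✓; |KP| = 33.50 ✓; ∠KPR = 57.30° ✓; |PR| = 38.10 ✓; ∠(PR, RV) = 90.00° ✓; |RV| = 12.80 ✗.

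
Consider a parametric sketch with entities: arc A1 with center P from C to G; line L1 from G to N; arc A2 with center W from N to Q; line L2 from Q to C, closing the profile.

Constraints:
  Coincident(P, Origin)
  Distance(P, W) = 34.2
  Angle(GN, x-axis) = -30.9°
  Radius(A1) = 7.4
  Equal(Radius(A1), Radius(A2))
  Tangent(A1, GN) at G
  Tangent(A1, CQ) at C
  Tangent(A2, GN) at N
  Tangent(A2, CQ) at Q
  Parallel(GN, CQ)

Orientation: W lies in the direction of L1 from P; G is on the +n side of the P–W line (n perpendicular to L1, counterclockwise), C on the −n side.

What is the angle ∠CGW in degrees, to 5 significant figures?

77.791°

The slot axis is L1's direction at -30.9°, so u = (cos -30.9°, sin -30.9°) = (0.85806, -0.51354) and n = (−sin -30.9°, cos -30.9°) = (0.51354, 0.85806). P is at the origin and W lies 34.2 along u from P, so W = 34.2·u = (29.346, -17.563). Tangency of A1 to both parallel lines with radius 7.4 puts G and C at P ± 7.4·n: G = (3.8002, 6.3497), C = (-3.8002, -6.3497). Then cos ∠CGW = GC·GW / (|GC||GW|), giving 77.791°.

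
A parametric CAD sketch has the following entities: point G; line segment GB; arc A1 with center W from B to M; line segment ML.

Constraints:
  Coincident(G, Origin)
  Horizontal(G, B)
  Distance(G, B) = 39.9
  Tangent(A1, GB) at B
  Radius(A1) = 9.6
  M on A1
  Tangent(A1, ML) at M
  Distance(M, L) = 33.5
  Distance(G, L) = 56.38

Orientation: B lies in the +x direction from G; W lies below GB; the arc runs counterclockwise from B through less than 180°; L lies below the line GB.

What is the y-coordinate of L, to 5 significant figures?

-44.117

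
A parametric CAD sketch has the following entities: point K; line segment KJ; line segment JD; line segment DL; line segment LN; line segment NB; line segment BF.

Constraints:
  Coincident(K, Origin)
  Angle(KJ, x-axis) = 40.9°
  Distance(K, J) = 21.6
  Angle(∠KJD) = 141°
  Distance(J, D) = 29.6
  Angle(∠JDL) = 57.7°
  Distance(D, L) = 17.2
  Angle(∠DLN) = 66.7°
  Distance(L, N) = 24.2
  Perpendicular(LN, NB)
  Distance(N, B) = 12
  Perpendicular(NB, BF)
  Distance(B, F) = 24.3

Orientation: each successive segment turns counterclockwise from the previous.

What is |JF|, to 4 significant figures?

31.36

The perpendicularity gives NB at right angles to LN, so NB runs at 45.50°; with |NB| = 12.0, B = (31.26, 28.38). NB ⟂ BF, so BF runs at 135.5°; with |BF| = 24.3, F = (13.93, 45.41). Then |JF| = |F − J| = 31.36.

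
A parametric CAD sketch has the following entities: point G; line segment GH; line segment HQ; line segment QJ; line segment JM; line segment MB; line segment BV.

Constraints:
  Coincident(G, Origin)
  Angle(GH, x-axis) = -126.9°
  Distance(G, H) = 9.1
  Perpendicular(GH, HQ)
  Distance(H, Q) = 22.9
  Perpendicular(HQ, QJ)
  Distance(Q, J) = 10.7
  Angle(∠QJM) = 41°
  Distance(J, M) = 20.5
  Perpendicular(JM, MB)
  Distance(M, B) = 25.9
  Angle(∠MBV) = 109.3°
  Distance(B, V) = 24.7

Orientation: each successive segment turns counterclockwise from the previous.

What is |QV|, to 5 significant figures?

29.153

G is at the origin; GH runs at -126.9° with length 9.1, so H = (-5.4638, -7.2771). The perpendicularity gives HQ at right angles to GH, so HQ runs at -36.900°; with |HQ| = 22.9, Q = (12.849, -21.027). The perpendicularity gives QJ at right angles to HQ, so QJ runs at 53.100°; with |QJ| = 10.7, J = (19.273, -12.470). ∠QJM = 41.0° gives JM at -167.90° from the x-axis; with |JM| = 20.5, M = (-0.77111, -16.767). The perpendicularity gives MB at right angles to JM, so MB runs at -77.900°; with |MB| = 25.9, B = (4.6580, -42.092). ∠MBV = 109.3° gives BV at -7.2000° from the x-axis; with |BV| = 24.7, V = (29.163, -45.188). Then |QV| = |V − Q| = 29.153.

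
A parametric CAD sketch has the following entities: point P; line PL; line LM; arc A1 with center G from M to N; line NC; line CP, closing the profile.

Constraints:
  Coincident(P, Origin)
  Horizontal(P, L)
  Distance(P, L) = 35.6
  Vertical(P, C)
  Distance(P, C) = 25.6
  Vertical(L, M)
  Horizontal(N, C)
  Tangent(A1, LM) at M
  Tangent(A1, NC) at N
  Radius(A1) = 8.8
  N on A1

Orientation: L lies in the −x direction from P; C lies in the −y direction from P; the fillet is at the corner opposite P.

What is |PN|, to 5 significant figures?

37.062

P is at the origin; PL is horizontal with |PL| = 35.6 and L on the −x side, so L = (-35.600, 0.0000). PC is vertical with |PC| = 25.6 and C on the −y side, so C = (0.0000, -25.600). The virtual corner opposite P is at (-35.600, -25.600). Since A1 is tangent to LM there, GM ⟂ LM and tangency of A1 to NC means the radius GN is perpendicular to NC, with radius 8.8, so the center G sits 8.8 in from both sides at G = (-26.800, -16.800). That places the tangent points at M = (-35.600, -16.800) on LM and N = (-26.800, -25.600) on NC. Then |PN| = |N − P| = 37.062.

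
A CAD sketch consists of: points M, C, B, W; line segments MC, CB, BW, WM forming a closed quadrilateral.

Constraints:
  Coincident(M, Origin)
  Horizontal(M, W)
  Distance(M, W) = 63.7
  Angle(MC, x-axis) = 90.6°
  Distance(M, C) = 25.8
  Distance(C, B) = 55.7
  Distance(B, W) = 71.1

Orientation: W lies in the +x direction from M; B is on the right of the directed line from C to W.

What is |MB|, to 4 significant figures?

29.91

Checks: |CB| = 55.70 ✓; |BW| = 71.10 ✓.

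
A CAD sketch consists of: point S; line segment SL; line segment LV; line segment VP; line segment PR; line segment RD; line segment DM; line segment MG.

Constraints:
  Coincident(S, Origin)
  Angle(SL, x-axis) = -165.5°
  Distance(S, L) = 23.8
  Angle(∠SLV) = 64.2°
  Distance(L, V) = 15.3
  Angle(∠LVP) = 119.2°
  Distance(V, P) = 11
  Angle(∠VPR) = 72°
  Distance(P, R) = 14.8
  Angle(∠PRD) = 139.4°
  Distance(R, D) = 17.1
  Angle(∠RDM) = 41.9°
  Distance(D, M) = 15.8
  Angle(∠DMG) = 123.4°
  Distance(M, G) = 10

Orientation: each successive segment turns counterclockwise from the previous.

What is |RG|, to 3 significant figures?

9.11

∠RDM = 41.9° gives DM at -62.2° from the x-axis; with |DM| = 15.8, M = (-18.2, -10.6). ∠DMG = 123.4° gives MG at -5.60° from the x-axis; with |MG| = 10.0, G = (-8.27, -11.6). Then |RG| = |G − R| = 9.11.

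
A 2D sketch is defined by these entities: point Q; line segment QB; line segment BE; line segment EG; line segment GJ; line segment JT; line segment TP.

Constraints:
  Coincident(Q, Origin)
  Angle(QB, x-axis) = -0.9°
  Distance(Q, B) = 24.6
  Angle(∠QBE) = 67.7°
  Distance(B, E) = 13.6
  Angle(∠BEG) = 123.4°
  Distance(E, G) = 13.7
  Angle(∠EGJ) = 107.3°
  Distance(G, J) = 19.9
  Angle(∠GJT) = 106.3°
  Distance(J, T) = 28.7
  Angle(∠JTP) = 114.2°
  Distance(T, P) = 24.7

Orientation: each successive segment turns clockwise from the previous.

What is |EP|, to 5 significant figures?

33.260

∠GJT = 106.3° gives JT at 43.800° from the x-axis; with |JT| = 28.7, T = (17.282, 22.203). ∠JTP = 114.2° gives TP at -22.000° from the x-axis; with |TP| = 24.7, P = (40.183, 12.951). Then |EP| = |P − E| = 33.260.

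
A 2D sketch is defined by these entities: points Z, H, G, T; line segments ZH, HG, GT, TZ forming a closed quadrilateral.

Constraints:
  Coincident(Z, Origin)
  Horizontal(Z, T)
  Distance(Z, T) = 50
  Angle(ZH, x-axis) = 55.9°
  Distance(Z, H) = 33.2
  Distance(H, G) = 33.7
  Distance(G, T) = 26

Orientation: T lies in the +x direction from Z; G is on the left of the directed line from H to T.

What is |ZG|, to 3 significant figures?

58.3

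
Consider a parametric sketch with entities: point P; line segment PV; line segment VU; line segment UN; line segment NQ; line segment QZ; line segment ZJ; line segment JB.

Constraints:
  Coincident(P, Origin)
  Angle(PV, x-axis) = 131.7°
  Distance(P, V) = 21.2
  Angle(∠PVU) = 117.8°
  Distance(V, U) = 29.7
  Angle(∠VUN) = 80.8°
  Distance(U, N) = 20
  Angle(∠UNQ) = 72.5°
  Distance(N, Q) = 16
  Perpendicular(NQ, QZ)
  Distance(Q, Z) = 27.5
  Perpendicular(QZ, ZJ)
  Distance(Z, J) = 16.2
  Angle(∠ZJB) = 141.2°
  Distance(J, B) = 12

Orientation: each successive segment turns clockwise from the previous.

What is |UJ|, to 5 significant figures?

10.469

NQ ⟂ QZ, so QZ runs at 132.80°; with |QZ| = 27.5, Z = (-16.753, 43.045). QZ ⟂ ZJ, so ZJ runs at 42.800°; with |ZJ| = 16.2, J = (-4.8670, 54.052). Then |UJ| = |J − U| = 10.469.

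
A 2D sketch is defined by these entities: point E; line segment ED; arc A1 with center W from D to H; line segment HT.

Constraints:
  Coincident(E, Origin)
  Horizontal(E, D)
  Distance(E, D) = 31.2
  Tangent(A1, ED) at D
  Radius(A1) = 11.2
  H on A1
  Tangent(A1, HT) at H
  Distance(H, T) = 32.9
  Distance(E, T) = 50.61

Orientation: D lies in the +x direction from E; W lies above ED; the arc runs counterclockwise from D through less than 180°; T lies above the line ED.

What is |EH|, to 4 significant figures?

44.15

Checks: E.y = 0.00, D.y = 0.00 ✓; ∠(WD, DE) = 90.00° ✓; |WH| = 11.20 ✓; ∠(WH, HT) = 90.00° ✓; |HT| = 32.90 ✓; |ET| = 50.61 ✓.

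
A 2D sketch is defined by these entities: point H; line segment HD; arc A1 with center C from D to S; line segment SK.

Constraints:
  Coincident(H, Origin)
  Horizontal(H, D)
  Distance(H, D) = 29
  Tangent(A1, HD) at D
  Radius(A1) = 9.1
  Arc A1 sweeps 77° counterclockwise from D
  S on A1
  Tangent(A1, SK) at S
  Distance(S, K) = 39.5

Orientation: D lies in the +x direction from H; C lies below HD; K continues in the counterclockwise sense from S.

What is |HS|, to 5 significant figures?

21.333

H is at the origin; H and D share the same y with |HD| = 29.0 and D on the +x side, so D = (29.000, 0.0000). The tangent condition forces CD to be normal to HD, so C = D + (0, -9.1) = (29.000, -9.1000). On A1, D sits at bearing 90° from C; a 77° counterclockwise sweep puts S at bearing 167°, so S = C + 9.1·(cos 167°, sin 167°) = (20.133, -7.0529). Then |HS| = |S − H| = 21.333.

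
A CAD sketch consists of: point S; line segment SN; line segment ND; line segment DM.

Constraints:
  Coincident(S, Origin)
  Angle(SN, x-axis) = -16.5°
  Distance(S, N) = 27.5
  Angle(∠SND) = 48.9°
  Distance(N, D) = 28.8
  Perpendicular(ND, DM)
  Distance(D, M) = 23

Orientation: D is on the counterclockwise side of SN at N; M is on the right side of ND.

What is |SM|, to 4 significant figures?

45.02

∠SND = 48.9°, so ND runs at -16.5° + (180° − 48.9°) = 114.6° from the x-axis; with |ND| = 28.8, D = N + 28.8·(cos 114.6°, sin 114.6°) = (14.38, 18.38). ND ⟂ DM; with |DM| = 23.0 on the right of ND, M = D + 23.0·(0.9092, 0.4163) = (35.29, 27.95). Then |SM| = |M − S| = 45.02.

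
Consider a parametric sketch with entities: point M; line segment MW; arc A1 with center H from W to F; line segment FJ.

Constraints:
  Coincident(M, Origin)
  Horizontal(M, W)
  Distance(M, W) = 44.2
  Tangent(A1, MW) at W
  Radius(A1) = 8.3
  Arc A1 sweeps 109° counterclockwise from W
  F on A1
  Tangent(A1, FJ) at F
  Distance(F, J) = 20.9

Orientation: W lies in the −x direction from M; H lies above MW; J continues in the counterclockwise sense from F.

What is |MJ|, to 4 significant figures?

53.00

M is at the origin; MW is horizontal with |MW| = 44.2 and W on the −x side, so W = (-44.20, 0.000). The tangent condition forces HW to be normal to MW, so H = W + (0, 8.3) = (-44.20, 8.300). On A1, W sits at bearing -90° from H; a 109° counterclockwise sweep puts F at bearing 19°, so F = H + 8.3·(cos 19°, sin 19°) = (-36.35, 11.00). The tangent condition forces HF to be normal to FJ, so FJ runs along (−sin 19°, cos 19°); with |FJ| = 20.9, J = (-43.16, 30.76). Then |MJ| = |J − M| = 53.00.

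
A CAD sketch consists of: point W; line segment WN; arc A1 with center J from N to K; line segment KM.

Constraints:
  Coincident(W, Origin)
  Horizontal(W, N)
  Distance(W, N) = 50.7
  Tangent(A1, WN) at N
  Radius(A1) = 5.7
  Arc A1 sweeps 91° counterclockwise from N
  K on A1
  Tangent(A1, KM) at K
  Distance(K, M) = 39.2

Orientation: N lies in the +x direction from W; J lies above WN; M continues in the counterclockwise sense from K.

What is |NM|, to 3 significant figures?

45.3

W is at the origin; W and N share the same y with |WN| = 50.7 and N on the +x side, so N = (50.7, 0.00). Tangency of A1 to WN means the radius JN is perpendicular to WN, so J = N + (0, 5.7) = (50.7, 5.70). On A1, N sits at bearing -90° from J; a 91° counterclockwise sweep puts K at bearing 1°, so K = J + 5.7·(cos 1°, sin 1°) = (56.4, 5.80). Tangency of A1 to KM means the radius JK is perpendicular to KM, so KM runs along (−sin 1°, cos 1°); with |KM| = 39.2, M = (55.7, 45.0). Then |NM| = |M − N| = 45.3.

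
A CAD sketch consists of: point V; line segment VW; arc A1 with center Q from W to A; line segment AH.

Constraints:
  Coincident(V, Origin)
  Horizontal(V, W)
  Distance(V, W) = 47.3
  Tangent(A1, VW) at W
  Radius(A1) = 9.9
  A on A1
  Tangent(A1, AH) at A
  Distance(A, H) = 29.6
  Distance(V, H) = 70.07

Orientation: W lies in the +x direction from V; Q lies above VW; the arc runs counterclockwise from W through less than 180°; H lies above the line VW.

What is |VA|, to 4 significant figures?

58.00

Checks: V.y = 0.00, W.y = 0.00 ✓; ∠(QW, WV) = 90.00° ✓; |QW| = 9.900 ✓; |QA| = 9.900 ✓; ∠(QA, AH) = 90.00° ✓; |AH| = 29.60 ✓; |VH| = 70.07 ✓.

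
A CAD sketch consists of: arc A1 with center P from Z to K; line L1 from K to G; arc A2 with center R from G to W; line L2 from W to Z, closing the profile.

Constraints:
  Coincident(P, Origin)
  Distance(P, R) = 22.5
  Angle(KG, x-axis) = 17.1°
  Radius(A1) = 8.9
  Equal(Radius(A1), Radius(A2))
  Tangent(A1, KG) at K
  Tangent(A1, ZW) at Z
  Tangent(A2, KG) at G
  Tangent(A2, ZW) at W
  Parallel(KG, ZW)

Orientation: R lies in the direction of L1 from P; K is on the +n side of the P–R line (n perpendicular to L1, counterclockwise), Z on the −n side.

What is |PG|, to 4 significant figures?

24.20

Tangency of A1 to both parallel lines with radius 8.9 puts K and Z at P ± 8.9·n: K = (-2.617, 8.507), Z = (2.617, -8.507). Equal radii place G and W the same way about R: G = R + 8.9·n = (18.89, 15.12), W = R − 8.9·n = (24.12, -1.891). Then |PG| = |G − P| = 24.20.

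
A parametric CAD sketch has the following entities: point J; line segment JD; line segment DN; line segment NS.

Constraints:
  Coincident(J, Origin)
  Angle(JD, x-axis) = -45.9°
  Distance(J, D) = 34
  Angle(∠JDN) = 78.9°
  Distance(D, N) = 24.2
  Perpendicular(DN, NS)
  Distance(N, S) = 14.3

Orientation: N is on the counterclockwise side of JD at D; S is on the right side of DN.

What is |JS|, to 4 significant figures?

50.83

J is at the origin; JD runs at -45.9° with length 34.0, so D = 34.0·(cos -45.9°, sin -45.9°) = (23.66, -24.42). ∠JDN = 78.9°, so DN runs at -45.9° + (180° − 78.9°) = 55.20° from the x-axis; with |DN| = 24.2, N = D + 24.2·(cos 55.20°, sin 55.20°) = (37.47, -4.544). DN is perpendicular to NS; with |NS| = 14.3 on the right of DN, S = N + 14.3·(0.8211, -0.5707) = (49.21, -12.71). Then |JS| = |S − J| = 50.83.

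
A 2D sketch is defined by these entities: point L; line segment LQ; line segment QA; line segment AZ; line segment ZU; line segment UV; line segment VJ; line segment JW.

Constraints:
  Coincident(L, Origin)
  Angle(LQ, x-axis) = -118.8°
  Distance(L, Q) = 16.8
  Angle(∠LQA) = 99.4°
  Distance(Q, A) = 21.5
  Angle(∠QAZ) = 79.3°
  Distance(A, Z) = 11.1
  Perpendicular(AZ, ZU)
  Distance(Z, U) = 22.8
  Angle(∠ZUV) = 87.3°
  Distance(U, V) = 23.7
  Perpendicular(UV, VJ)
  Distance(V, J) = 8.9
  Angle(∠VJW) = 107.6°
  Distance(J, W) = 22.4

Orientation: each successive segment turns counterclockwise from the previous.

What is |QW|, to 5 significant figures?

15.128

The perpendicularity gives VJ at right angles to UV, so VJ runs at -24.800°; with |VJ| = 8.9, J = (-8.1578, -32.891). ∠VJW = 107.6° gives JW at 47.600° from the x-axis; with |JW| = 22.4, W = (6.9466, -16.350). Then |QW| = |W − Q| = 15.128.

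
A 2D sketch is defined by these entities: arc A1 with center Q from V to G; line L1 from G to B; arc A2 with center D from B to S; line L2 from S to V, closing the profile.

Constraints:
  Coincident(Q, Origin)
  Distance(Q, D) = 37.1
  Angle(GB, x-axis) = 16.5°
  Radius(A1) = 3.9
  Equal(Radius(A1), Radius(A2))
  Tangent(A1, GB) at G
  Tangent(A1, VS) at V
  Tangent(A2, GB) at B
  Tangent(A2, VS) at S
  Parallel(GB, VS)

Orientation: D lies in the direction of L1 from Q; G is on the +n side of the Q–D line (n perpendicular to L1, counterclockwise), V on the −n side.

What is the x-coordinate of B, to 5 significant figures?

34.465

The slot axis is L1's direction at 16.5°, so u = (cos 16.5°, sin 16.5°) = (0.95882, 0.28402) and n = (−sin 16.5°, cos 16.5°) = (-0.28402, 0.95882). Q is at the origin and D lies 37.1 along u from Q, so D = 37.1·u = (35.572, 10.537). Tangency of A1 to both parallel lines with radius 3.9 puts G and V at Q ± 3.9·n: G = (-1.1077, 3.7394), V = (1.1077, -3.7394). Equal radii place B and S the same way about D: B = D + 3.9·n = (34.465, 14.276), S = D − 3.9·n = (36.680, 6.7976). So B.x = 34.465.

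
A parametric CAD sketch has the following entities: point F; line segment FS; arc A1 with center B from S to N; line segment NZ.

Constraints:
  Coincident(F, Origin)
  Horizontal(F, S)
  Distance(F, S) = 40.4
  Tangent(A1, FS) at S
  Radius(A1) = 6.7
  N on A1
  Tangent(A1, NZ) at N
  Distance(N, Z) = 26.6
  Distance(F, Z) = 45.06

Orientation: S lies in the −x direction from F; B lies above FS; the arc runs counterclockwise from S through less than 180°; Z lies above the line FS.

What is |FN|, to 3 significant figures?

34.3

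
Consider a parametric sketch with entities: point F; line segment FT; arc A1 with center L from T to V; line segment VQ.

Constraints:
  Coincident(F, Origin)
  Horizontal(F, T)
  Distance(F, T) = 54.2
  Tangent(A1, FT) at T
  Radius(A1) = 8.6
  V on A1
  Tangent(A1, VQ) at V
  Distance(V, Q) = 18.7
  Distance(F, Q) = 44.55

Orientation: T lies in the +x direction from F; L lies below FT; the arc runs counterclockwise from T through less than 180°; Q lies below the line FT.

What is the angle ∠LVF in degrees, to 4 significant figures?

162.0°

F is at the origin; FT is horizontal with |FT| = 54.2 and T on the +x side, so T = (54.20, 0.000). Tangency of A1 to FT means the radius LT is perpendicular to FT, so L = T + (0, -8.6) = (54.20, -8.600). Since LV ⟂ VQ (tangency), |LQ| = √(8.6² + 18.7²) = 20.58 regardless of where V sits on A1. So Q lies on both circle(F, 44.55) and circle(L, 20.58); the below-FT intersection is Q = (38.67, -22.11). V is the foot of the tangent from Q: V = (46.36, -5.065).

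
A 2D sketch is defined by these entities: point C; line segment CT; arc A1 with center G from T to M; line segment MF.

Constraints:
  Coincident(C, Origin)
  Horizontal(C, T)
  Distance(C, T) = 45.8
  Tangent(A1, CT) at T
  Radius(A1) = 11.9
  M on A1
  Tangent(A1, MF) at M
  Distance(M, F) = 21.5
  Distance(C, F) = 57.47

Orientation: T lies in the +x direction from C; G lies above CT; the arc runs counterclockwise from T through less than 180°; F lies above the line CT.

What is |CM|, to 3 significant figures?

58.8

Checks: |GM| = 11.90 ✓; ∠(GM, MF) = 90.00° ✓; |MF| = 21.50 ✓; |CF| = 57.47 ✓.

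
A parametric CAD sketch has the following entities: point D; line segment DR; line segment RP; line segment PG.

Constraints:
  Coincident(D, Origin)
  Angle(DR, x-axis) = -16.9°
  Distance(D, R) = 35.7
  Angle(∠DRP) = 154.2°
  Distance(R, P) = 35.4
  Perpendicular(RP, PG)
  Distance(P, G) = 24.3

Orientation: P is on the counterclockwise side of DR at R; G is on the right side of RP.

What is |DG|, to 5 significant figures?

78.415

D is at the origin; DR runs at -16.9° with length 35.7, so R = 35.7·(cos -16.9°, sin -16.9°) = (34.158, -10.378). ∠DRP = 154.2°, so RP runs at -16.9° + (180° − 154.2°) = 8.9000° from the x-axis; with |RP| = 35.4, P = R + 35.4·(cos 8.9000°, sin 8.9000°) = (69.132, -4.9013). RP is perpendicular to PG; with |PG| = 24.3 on the right of RP, G = P + 24.3·(0.15471, -0.98796) = (72.891, -28.909). Then |DG| = |G − D| = 78.415.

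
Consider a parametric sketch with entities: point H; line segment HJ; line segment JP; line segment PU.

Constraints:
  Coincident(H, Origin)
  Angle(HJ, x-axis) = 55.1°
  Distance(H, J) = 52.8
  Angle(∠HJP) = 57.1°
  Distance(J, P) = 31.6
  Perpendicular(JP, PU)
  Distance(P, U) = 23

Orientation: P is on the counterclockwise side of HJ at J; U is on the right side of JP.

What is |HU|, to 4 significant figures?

67.40

H is at the origin; HJ runs at 55.1° with length 52.8, so J = 52.8·(cos 55.1°, sin 55.1°) = (30.21, 43.30). ∠HJP = 57.1°, so JP runs at 55.1° + (180° − 57.1°) = 178.0° from the x-axis; with |JP| = 31.6, P = J + 31.6·(cos 178.0°, sin 178.0°) = (-1.371, 44.41). JP ⟂ PU; with |PU| = 23.0 on the right of JP, U = P + 23.0·(0.03490, 0.9994) = (-0.5688, 67.39). Then |HU| = |U − H| = 67.40.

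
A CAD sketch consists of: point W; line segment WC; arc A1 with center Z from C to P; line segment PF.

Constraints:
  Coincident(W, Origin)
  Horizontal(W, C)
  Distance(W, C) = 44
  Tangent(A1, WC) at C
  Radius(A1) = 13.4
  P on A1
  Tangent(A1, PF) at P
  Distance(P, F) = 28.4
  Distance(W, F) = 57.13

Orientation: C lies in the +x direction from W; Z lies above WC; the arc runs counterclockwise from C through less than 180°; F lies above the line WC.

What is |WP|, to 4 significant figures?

58.63

Checks: |ZP| = 13.40 ✓; ∠(ZP, PF) = 90.00° ✓; |PF| = 28.40 ✓; |WF| = 57.13 ✓.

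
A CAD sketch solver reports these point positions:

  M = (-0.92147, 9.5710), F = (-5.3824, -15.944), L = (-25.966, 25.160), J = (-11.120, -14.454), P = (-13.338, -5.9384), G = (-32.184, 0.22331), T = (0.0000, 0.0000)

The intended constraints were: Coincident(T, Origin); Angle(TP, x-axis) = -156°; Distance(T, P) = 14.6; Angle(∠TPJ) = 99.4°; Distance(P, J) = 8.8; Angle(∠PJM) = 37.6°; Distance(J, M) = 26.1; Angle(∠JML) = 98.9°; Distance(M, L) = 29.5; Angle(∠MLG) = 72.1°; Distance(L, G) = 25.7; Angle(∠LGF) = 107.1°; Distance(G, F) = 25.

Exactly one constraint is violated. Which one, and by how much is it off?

Distance(G, F) = 25 — off by 6.30.

T = (0.00, 0.00) ✓; TP at -156.0° ✓; |TP| = 14.60 ✓; ∠TPJ = 99.40° ✓; |PJ| = 8.800 ✓; ∠PJM = 37.60° ✓; |JM| = 26.10 ✓; ∠JML = 98.90° ✓; |ML| = 29.50 ✓; ∠MLG = 72.10° ✓; |LG| = 25.70 ✓; ∠LGF = 107.1° ✓; |GF| = 31.30 ✗.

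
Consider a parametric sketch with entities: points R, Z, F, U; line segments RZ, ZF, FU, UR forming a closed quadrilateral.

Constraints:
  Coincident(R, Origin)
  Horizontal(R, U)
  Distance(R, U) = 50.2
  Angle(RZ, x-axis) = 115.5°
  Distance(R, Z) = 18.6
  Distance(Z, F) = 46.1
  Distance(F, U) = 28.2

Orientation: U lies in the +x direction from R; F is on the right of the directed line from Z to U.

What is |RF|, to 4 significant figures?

29.67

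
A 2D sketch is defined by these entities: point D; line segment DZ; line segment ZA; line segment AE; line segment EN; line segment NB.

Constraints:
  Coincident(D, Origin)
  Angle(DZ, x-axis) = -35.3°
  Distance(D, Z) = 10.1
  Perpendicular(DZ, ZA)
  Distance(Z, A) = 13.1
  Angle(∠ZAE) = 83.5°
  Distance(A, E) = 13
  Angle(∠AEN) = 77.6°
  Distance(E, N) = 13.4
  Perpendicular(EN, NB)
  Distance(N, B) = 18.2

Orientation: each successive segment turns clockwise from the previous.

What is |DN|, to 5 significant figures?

1.8503

D is at the origin; DZ runs at -35.3° with length 10.1, so Z = (8.2430, -5.8364). DZ ⟂ ZA, so ZA runs at -125.30°; with |ZA| = 13.1, A = (0.67305, -16.528). ∠ZAE = 83.5° gives AE at 138.20° from the x-axis; with |AE| = 13.0, E = (-9.0181, -7.8628). ∠AEN = 77.6° gives EN at 35.800° from the x-axis; with |EN| = 13.4, N = (1.8501, -0.024409). Then |DN| = |N − D| = 1.8503.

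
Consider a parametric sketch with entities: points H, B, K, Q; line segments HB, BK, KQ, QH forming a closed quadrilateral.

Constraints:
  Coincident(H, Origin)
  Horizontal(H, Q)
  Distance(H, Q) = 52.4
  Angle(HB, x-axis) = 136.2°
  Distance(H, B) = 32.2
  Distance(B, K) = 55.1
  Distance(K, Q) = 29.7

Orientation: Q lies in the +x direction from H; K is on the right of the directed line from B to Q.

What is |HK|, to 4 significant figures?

24.49

Checks: |BK| = 55.10 ✓; |KQ| = 29.70 ✓.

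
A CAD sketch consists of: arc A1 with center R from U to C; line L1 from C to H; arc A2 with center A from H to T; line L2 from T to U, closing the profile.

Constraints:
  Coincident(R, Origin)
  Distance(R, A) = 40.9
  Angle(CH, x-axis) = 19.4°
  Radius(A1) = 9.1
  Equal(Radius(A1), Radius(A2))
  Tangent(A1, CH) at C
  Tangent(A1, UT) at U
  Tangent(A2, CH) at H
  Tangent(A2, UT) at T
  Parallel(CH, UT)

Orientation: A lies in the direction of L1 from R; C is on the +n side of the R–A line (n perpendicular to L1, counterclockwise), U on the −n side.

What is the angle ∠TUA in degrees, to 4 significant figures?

12.54°

The slot axis is L1's direction at 19.4°, so u = (cos 19.4°, sin 19.4°) = (0.9432, 0.3322) and n = (−sin 19.4°, cos 19.4°) = (-0.3322, 0.9432). R is at the origin and A lies 40.9 along u from R, so A = 40.9·u = (38.58, 13.59). Tangency of A1 to both parallel lines with radius 9.1 puts C and U at R ± 9.1·n: C = (-3.023, 8.583), U = (3.023, -8.583). Equal radii place H and T the same way about A: H = A + 9.1·n = (35.56, 22.17), T = A − 9.1·n = (41.60, 5.002). Then cos ∠TUA = UT·UA / (|UT||UA|), giving 12.54°.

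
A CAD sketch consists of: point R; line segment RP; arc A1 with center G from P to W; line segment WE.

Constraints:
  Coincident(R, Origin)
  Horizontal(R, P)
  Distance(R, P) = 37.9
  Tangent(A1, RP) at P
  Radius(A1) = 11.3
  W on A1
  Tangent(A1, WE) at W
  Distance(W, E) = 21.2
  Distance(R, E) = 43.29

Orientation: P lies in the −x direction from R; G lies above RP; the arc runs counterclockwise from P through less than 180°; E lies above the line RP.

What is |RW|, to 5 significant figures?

29.185

Checks: |GW| = 11.30 ✓; ∠(GW, WE) = 90.00° ✓; |WE| = 21.20 ✓; |RE| = 43.29 ✓.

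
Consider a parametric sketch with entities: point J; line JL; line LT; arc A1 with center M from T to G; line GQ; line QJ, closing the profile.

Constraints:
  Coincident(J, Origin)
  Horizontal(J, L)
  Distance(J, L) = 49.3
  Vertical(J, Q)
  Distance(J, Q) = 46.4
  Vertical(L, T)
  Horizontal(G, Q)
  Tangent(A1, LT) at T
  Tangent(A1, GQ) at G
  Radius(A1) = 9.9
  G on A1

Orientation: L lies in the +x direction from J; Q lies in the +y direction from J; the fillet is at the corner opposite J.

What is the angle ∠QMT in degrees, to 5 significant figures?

165.90°

J is at the origin; J and L share the same y with |JL| = 49.3 and L on the +x side, so L = (49.300, 0.0000). JQ is vertical with |JQ| = 46.4 and Q on the +y side, so Q = (0.0000, 46.400). The virtual corner opposite J is at (49.300, 46.400). Tangency of A1 to LT means the radius MT is perpendicular to LT and tangency of A1 to GQ means the radius MG is perpendicular to GQ, with radius 9.9, so the center M sits 9.9 in from both sides at M = (39.400, 36.500). That places the tangent points at T = (49.300, 36.500) on LT and G = (39.400, 46.400) on GQ. Then cos ∠QMT = MQ·MT / (|MQ||MT|), giving 165.90°.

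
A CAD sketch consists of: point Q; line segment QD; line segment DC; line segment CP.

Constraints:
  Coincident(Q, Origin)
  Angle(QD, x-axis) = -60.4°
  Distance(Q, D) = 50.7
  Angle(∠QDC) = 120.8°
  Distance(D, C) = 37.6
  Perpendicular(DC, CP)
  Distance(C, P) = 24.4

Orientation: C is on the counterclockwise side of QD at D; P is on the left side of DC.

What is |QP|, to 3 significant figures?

66.4

∠QDC = 120.8°, so DC runs at -60.4° + (180° − 120.8°) = -1.20° from the x-axis; with |DC| = 37.6, C = D + 37.6·(cos -1.20°, sin -1.20°) = (62.6, -44.9). The perpendicularity gives CP at right angles to DC; with |CP| = 24.4 on the left of DC, P = C + 24.4·(0.0209, 1.00) = (63.1, -20.5). Then |QP| = |P − Q| = 66.4.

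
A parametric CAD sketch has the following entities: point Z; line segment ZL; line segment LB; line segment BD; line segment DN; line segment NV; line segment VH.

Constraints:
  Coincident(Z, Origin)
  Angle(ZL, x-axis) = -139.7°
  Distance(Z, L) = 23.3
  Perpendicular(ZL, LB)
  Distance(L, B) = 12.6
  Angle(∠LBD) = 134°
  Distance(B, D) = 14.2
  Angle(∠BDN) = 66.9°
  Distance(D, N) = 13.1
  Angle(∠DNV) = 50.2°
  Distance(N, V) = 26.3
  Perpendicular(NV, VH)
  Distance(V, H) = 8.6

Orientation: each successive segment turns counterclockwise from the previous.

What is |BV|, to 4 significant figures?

11.73

Z is at the origin; ZL runs at -139.7° with length 23.3, so L = (-17.77, -15.07). The perpendicularity gives LB at right angles to ZL, so LB runs at -49.70°; with |LB| = 12.6, B = (-9.621, -24.68). ∠LBD = 134.0° gives BD at -3.700° from the x-axis; with |BD| = 14.2, D = (4.550, -25.60). ∠BDN = 66.9° gives DN at 109.4° from the x-axis; with |DN| = 13.1, N = (0.1985, -13.24). ∠DNV = 50.2° gives NV at -120.8° from the x-axis; with |NV| = 26.3, V = (-13.27, -35.83). Then |BV| = |V − B| = 11.73.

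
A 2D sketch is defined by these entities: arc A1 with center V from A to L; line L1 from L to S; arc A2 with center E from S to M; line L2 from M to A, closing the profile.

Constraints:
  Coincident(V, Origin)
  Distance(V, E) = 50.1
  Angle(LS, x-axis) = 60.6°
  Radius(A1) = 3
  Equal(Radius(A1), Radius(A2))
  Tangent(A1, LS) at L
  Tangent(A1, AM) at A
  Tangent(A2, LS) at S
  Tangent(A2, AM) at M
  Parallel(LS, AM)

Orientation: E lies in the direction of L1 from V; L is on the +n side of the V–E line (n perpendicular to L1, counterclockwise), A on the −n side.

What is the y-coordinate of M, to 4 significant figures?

42.18

The slot axis is L1's direction at 60.6°, so u = (cos 60.6°, sin 60.6°) = (0.4909, 0.8712) and n = (−sin 60.6°, cos 60.6°) = (-0.8712, 0.4909). V is at the origin and E lies 50.1 along u from V, so E = 50.1·u = (24.59, 43.65). Tangency of A1 to both parallel lines with radius 3.0 puts L and A at V ± 3.0·n: L = (-2.614, 1.473), A = (2.614, -1.473). Equal radii place S and M the same way about E: S = E + 3.0·n = (21.98, 45.12), M = E − 3.0·n = (27.21, 42.18). So M.y = 42.18.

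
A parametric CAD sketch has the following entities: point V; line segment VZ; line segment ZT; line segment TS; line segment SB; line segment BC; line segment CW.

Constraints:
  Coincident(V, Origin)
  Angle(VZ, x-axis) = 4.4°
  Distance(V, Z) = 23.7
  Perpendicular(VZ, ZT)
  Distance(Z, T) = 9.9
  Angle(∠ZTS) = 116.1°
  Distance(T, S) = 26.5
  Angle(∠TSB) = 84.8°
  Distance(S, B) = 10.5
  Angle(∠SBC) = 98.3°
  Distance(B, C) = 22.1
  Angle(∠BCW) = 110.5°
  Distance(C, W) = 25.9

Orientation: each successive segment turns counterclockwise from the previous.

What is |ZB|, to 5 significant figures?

29.945

V is at the origin; VZ runs at 4.4° with length 23.7, so Z = (23.630, 1.8182). VZ ⟂ ZT, so ZT runs at 94.400°; with |ZT| = 9.9, T = (22.871, 11.689). ∠ZTS = 116.1° gives TS at 158.30° from the x-axis; with |TS| = 26.5, S = (-1.7514, 21.487). ∠TSB = 84.8° gives SB at -106.50° from the x-axis; with |SB| = 10.5, B = (-4.7335, 11.420). Then |ZB| = |B − Z| = 29.945.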